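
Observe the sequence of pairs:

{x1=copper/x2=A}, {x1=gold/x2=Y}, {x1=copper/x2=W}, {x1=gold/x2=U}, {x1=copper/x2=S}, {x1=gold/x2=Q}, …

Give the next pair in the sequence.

{x1=copper/x2=O}

For the x1, alternates copper ↔ gold: copper, gold, copper, gold, copper, gold → copper.
X2: A, Y, W, U, S, Q → O (letters move back 2 places in the alphabet, wrapping A→Z).
So the next pair is {x1=copper/x2=O}.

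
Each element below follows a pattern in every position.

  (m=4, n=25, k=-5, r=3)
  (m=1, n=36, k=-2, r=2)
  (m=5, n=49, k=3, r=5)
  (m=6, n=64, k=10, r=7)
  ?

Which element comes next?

(m=11, n=81, k=19, r=12)

M: each term is the sum of the two before it; 4, 1, 5, 6 → 11.
N — perfect squares: 5², 6², 7², …: 25, 36, 49, 64 → 81.
K — differences are 3, 5, 7, … (increasing by 2 each time): -5, -2, 3, 10 → 19.
R: each term is the sum of the two before it; 3, 2, 5, 7 → 12.
Putting it together: (m=11, n=81, k=19, r=12).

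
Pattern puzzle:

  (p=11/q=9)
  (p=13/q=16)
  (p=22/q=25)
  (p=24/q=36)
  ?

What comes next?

P goes 11, 13, 22, 24 → 33 (alternating steps +2, +9, +2, +9, …).
Q goes 9, 16, 25, 36 → 49 (perfect squares: 3², 4², 5², …).
Putting it together: (p=33/q=49).

(p=33/q=49)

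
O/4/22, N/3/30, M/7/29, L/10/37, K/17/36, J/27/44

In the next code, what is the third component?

43

Letter: letters move back 1 place in the alphabet, so O, N, M, L, K, J → I.
For the second component, each term is the sum of the two before it: 4, 3, 7, 10, 17, 27 → 44.
Third component: alternating steps +8, −1, +8, −1, …, so 22, 30, 29, 37, 36, 44 → 43.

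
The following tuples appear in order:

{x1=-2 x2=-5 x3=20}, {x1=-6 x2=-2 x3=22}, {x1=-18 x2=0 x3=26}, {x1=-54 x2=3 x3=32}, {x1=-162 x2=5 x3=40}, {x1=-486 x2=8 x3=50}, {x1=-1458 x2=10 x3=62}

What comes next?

X1: -2, -6, -18, -54, -162, -486, -1458 → -4374 (×3 each step).
X2: alternating steps +3, +2, +3, +2, …; -5, -2, 0, 3, 5, 8, 10 → 13.
X3 — differences are 2, 4, 6, … (increasing by 2 each time): 20, 22, 26, 32, 40, 50, 62 → 76.
Putting it together: {x1=-4374 x2=13 x3=76}.

{x1=-4374 x2=13 x3=76}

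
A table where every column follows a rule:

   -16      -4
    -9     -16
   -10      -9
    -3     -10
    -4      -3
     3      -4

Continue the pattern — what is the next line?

2  3

First component: alternating steps +7, −1, +7, −1, …, so -16, -9, -10, -3, -4, 3 → 2.
Second component: always the previous value of the first component; -4, -16, -9, -10, -3, -4 → 3.
Putting it together: 2  3.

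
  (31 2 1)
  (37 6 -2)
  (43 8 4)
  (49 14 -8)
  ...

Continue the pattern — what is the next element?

(55 22 16)

First component: +6 each step; 31, 37, 43, 49 → 55.
Second component: each term is the sum of the two before it; 2, 6, 8, 14 → 22.
Third component: ×(-2) each step, so 1, -2, 4, -8 → 16.
Combining the parts gives (55 22 16).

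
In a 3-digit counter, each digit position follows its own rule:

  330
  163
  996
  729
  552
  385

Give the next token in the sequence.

For the first digit, −2 each step, mod 10: 3, 1, 9, 7, 5, 3 → 1.
Second digit: +3 each step, mod 10; 3, 6, 9, 2, 5, 8 → 1.
For the third digit, +3 each step, mod 10: 0, 3, 6, 9, 2, 5 → 8.
Putting it together: 118.

118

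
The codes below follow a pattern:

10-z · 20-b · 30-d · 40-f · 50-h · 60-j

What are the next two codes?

70-l then 80-n

First component: +10 each step; 10, 20, 30, 40, 50, 60 → 70 → 80.
Letter: letters move forward 2 places in the alphabet, wrapping Z→A; z, b, d, f, h, j → l → n.
So the next two codes are 70-l and 80-n.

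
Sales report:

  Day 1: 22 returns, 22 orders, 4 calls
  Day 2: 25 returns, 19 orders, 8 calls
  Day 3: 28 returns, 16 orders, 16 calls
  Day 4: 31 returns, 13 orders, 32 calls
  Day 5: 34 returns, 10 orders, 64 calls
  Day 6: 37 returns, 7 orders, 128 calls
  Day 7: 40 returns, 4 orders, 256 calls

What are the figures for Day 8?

For the returns, +3 each step: 22, 25, 28, 31, 34, 37, 40 → 43.
Orders: 22, 19, 16, 13, 10, 7, 4 → 1 (−3 each step).
For the calls, ×2 each step: 4, 8, 16, 32, 64, 128, 256 → 512.
So the next record is 43 returns, 1 orders, 512 calls.

43 returns, 1 orders, 512 calls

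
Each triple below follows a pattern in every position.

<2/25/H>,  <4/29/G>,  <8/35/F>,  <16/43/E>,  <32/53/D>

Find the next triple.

First component: ×2 each step, so 2, 4, 8, 16, 32 → 64.
Second component — differences are 4, 6, 8, … (increasing by 2 each time): 25, 29, 35, 43, 53 → 65.
Letter: H, G, F, E, D → C (letters move back 1 place in the alphabet).
Combining the parts gives <64/65/C>.

<64/65/C>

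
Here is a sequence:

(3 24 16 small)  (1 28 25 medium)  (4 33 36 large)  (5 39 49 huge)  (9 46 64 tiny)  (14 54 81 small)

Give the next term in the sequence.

(23 63 100 medium)

First slot: each term is the sum of the two before it, so 3, 1, 4, 5, 9, 14 → 23.
Second slot: differences are 4, 5, 6, … (increasing by 1 each time), so 24, 28, 33, 39, 46, 54 → 63.
Third slot goes 16, 25, 36, 49, 64, 81 → 100 (perfect squares: 4², 5², 6², …).
Size goes small, medium, large, huge, tiny, small → medium (repeats small → medium → large → huge → tiny).
Putting it together: (23 63 100 medium).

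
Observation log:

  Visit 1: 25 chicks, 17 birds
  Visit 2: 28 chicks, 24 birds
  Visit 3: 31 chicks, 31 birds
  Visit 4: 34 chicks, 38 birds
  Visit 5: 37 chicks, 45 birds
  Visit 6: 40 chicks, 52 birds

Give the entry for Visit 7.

43 chicks, 59 birds

Chicks: 25, 28, 31, 34, 37, 40 → 43 (+3 each step).
Birds goes 17, 24, 31, 38, 45, 52 → 59 (+7 each step).
Putting it together: 43 chicks, 59 birds.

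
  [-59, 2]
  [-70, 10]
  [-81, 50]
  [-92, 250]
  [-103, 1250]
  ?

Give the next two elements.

[-114, 6250], [-125, 31250]

For the first entry, −11 each step: -59, -70, -81, -92, -103 → -114 → -125.
Second entry goes 2, 10, 50, 250, 1250 → 6250 → 31250 (×5 each step).
So the next two elements are [-114, 6250] and [-125, 31250].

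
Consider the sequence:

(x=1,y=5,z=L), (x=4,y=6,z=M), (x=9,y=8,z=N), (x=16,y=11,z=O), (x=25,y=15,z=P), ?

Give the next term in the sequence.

(x=36,y=20,z=Q)

For the x, perfect squares: 1², 2², 3², …: 1, 4, 9, 16, 25 → 36.
Y goes 5, 6, 8, 11, 15 → 20 (differences are 1, 2, 3, … (increasing by 1 each time)).
Z goes L, M, N, O, P → Q (letters move forward 1 place in the alphabet).
So the next term is (x=36,y=20,z=Q).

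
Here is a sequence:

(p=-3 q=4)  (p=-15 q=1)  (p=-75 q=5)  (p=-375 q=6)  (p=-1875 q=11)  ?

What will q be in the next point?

P: ×5 each step; -3, -15, -75, -375, -1875 → -9375.
Q: each term is the sum of the two before it, so 4, 1, 5, 6, 11 → 17.

17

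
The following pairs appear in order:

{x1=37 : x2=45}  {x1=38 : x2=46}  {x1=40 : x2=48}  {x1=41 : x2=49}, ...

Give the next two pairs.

{x1=43 : x2=51}, {x1=44 : x2=52}

For the x1, alternating steps +1, +2, +1, +2, …: 37, 38, 40, 41 → 43 → 44.
X2 — always 8 more than the x1: 45, 46, 48, 49 → 51 → 52.
Putting the parts together: {x1=43 : x2=51} and then {x1=44 : x2=52}.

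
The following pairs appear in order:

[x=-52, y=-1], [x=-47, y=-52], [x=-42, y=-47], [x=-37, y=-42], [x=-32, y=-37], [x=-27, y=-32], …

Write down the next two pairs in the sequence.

For the x, +5 each step: -52, -47, -42, -37, -32, -27 → -22 → -17.
For the y, always the previous value of the x: -1, -52, -47, -42, -37, -32 → -27 → -22.
Putting the parts together: [x=-22, y=-27] and then [x=-17, y=-22].

[x=-22, y=-27], [x=-17, y=-22]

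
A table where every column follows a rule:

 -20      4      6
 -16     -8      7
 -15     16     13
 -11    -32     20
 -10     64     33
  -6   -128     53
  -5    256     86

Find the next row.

-1  -512  139

First component goes -20, -16, -15, -11, -10, -6, -5 → -1 (alternating steps +4, +1, +4, +1, …).
Second component: ×(-2) each step, so 4, -8, 16, -32, 64, -128, 256 → -512.
Third component: each term is the sum of the two before it, so 6, 7, 13, 20, 33, 53, 86 → 139.
Combining the parts gives -1  -512  139.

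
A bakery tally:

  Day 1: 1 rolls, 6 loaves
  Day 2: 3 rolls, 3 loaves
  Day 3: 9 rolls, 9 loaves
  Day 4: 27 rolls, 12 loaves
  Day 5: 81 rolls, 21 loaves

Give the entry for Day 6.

Rolls: ×3 each step; 1, 3, 9, 27, 81 → 243.
Loaves: each term is the sum of the two before it; 6, 3, 9, 12, 21 → 33.
Combining the parts gives 243 rolls, 33 loaves.

243 rolls, 33 loaves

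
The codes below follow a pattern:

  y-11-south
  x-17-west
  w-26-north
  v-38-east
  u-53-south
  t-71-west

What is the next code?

s-92-north

Letter: y, x, w, v, u, t → s (letters move back 1 place in the alphabet).
Second component: differences are 6, 9, 12, … (increasing by 3 each time), so 11, 17, 26, 38, 53, 71 → 92.
Direction: repeats south → west → north → east; south, west, north, east, south, west → north.
Putting it together: s-92-north.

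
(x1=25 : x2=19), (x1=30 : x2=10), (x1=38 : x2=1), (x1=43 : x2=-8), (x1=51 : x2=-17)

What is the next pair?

(x1=56 : x2=-26)

X1 — alternating steps +5, +8, +5, +8, …: 25, 30, 38, 43, 51 → 56.
For the x2, −9 each step: 19, 10, 1, -8, -17 → -26.
So the next pair is (x1=56 : x2=-26).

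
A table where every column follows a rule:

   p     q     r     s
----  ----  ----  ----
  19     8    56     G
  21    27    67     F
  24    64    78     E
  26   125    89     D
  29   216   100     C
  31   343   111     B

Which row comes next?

34  512  122  A

Column p: alternating steps +2, +3, +2, +3, …, so 19, 21, 24, 26, 29, 31 → 34.
Column q: 8, 27, 64, 125, 216, 343 → 512 (perfect cubes: 2³, 3³, 4³, …).
Column r — +11 each step: 56, 67, 78, 89, 100, 111 → 122.
Column s: letters move back 1 place in the alphabet; G, F, E, D, C, B → A.
Putting it together: 34  512  122  A.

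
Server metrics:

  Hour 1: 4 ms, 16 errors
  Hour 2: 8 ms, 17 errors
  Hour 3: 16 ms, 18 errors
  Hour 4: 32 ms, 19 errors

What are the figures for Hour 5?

For the ms, ×2 each step: 4, 8, 16, 32 → 64.
Errors: 16, 17, 18, 19 → 20 (+1 each step).
Combining the parts gives 64 ms, 20 errors.

64 ms, 20 errors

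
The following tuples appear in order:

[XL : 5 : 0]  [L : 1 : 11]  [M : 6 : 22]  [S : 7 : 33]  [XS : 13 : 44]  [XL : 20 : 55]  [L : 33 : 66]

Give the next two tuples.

[M : 53 : 77], [S : 86 : 88]

Size: XL, L, M, S, XS, XL, L → M → S (repeats XL → L → M → S → XS).
For the second part, each term is the sum of the two before it: 5, 1, 6, 7, 13, 20, 33 → 53 → 86.
For the third part, +11 each step: 0, 11, 22, 33, 44, 55, 66 → 77 → 88.
Putting the parts together: [M : 53 : 77] and then [S : 86 : 88].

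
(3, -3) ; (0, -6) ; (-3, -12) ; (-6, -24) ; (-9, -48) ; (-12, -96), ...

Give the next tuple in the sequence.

First slot — −3 each step: 3, 0, -3, -6, -9, -12 → -15.
Second slot: ×2 each step; -3, -6, -12, -24, -48, -96 → -192.
Putting it together: (-15, -192).

(-15, -192)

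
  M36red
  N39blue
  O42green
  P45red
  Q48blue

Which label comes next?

Letter: letters move forward 1 place in the alphabet, so M, N, O, P, Q → R.
Second component: 36, 39, 42, 45, 48 → 51 (+3 each step).
Colour: repeats red → blue → green, so red, blue, green, red, blue → green.
So the next label is R51green.

R51green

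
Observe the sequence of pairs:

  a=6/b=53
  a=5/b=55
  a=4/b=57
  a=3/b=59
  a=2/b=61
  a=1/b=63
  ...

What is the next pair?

a=0/b=65

A: −1 each step, so 6, 5, 4, 3, 2, 1 → 0.
B goes 53, 55, 57, 59, 61, 63 → 65 (+2 each step).
Combining the parts gives a=0/b=65.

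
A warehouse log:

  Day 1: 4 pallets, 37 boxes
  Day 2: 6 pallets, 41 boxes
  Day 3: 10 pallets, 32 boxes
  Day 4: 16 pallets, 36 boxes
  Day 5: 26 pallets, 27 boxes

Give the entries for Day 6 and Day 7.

42 pallets, 31 boxes; 68 pallets, 22 boxes

Pallets goes 4, 6, 10, 16, 26 → 42 → 68 (each term is the sum of the two before it).
Boxes: 37, 41, 32, 36, 27 → 31 → 22 (alternating steps +4, −9, +4, −9, …).
Putting the parts together: 42 pallets, 31 boxes and then 68 pallets, 22 boxes.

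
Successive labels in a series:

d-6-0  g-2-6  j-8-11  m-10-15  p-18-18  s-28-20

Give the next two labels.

v-46-21 then y-74-21

Letter goes d, g, j, m, p, s → v → y (letters move forward 3 places in the alphabet).
For the second component, each term is the sum of the two before it: 6, 2, 8, 10, 18, 28 → 46 → 74.
Third component: 0, 6, 11, 15, 18, 20 → 21 → 21 (differences are 6, 5, 4, … (decreasing by 1 each time)).
So the next two labels are v-46-21 and y-74-21.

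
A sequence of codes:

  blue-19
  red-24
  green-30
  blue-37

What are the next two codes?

red-45, green-54

Colour: repeats blue → red → green; blue, red, green, blue → red → green.
For the second component, differences are 5, 6, 7, … (increasing by 1 each time): 19, 24, 30, 37 → 45 → 54.
Putting the parts together: red-45 and then green-54.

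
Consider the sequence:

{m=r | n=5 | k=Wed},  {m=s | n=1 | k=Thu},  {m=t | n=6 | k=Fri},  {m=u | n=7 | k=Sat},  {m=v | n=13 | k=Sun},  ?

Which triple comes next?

M — letters move forward 1 place in the alphabet: r, s, t, u, v → w.
N: each term is the sum of the two before it, so 5, 1, 6, 7, 13 → 20.
K — runs through the weekdays Mon→Sun: Wed, Thu, Fri, Sat, Sun → Mon.
Combining the parts gives {m=w | n=20 | k=Mon}.

{m=w | n=20 | k=Mon}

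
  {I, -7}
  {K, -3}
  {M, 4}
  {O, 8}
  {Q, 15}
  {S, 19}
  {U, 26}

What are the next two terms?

{W, 30}, {Y, 37}

For the letter, letters move forward 2 places in the alphabet: I, K, M, O, Q, S, U → W → Y.
For the second entry, alternating steps +4, +7, +4, +7, …: -7, -3, 4, 8, 15, 19, 26 → 30 → 37.
Putting the parts together: {W, 30} and then {Y, 37}.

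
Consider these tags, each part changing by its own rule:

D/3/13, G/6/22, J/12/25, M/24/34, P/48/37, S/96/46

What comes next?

V/192/49

Letter goes D, G, J, M, P, S → V (letters move forward 3 places in the alphabet).
Second component: ×2 each step, so 3, 6, 12, 24, 48, 96 → 192.
Third component: alternating steps +9, +3, +9, +3, …, so 13, 22, 25, 34, 37, 46 → 49.
Putting it together: V/192/49.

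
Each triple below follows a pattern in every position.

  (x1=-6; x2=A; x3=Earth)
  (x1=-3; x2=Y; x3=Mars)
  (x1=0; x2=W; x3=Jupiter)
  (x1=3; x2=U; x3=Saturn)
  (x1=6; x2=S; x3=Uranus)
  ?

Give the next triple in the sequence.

X1: +3 each step, so -6, -3, 0, 3, 6 → 9.
X2: letters move back 2 places in the alphabet, wrapping A→Z; A, Y, W, U, S → Q.
X3: runs through the planets Mercury→Neptune; Earth, Mars, Jupiter, Saturn, Uranus → Neptune.
Putting it together: (x1=9; x2=Q; x3=Neptune).

(x1=9; x2=Q; x3=Neptune)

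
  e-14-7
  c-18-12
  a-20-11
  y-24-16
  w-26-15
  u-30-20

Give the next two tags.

s-32-19 then q-36-24

Letter goes e, c, a, y, w, u → s → q (letters move back 2 places in the alphabet, wrapping A→Z).
Second component — alternating steps +4, +2, +4, +2, …: 14, 18, 20, 24, 26, 30 → 32 → 36.
Third component: 7, 12, 11, 16, 15, 20 → 19 → 24 (alternating steps +5, −1, +5, −1, …).
So the next two tags are s-32-19 and q-36-24.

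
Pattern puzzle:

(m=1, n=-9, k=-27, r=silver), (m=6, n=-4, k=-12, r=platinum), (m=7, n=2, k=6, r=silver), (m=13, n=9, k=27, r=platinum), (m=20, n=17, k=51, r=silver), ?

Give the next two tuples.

(m=33, n=26, k=78, r=platinum), (m=53, n=36, k=108, r=silver)

M: each term is the sum of the two before it, so 1, 6, 7, 13, 20 → 33 → 53.
N: -9, -4, 2, 9, 17 → 26 → 36 (differences are 5, 6, 7, … (increasing by 1 each time)).
For the k, always 3 × the n: -27, -12, 6, 27, 51 → 78 → 108.
R: alternates silver ↔ platinum; silver, platinum, silver, platinum, silver → platinum → silver.
Putting the parts together: (m=33, n=26, k=78, r=platinum) and then (m=53, n=36, k=108, r=silver).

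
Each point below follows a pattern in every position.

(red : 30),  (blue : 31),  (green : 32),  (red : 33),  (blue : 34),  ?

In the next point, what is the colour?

green

Colour — repeats red → blue → green: red, blue, green, red, blue → green.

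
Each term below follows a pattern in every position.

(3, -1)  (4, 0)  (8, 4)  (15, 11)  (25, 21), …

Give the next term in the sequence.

(38, 34)

First entry — differences are 1, 4, 7, … (increasing by 3 each time): 3, 4, 8, 15, 25 → 38.
Second entry — always 4 less than the first entry: -1, 0, 4, 11, 21 → 34.
Putting it together: (38, 34).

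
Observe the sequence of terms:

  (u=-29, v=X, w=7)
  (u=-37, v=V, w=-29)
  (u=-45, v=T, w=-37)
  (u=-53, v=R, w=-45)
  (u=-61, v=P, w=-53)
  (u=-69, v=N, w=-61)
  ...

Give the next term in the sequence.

(u=-77, v=L, w=-69)

U: -29, -37, -45, -53, -61, -69 → -77 (−8 each step).
For the v, letters move back 2 places in the alphabet: X, V, T, R, P, N → L.
W goes 7, -29, -37, -45, -53, -61 → -69 (always the previous value of the u).
Putting it together: (u=-77, v=L, w=-69).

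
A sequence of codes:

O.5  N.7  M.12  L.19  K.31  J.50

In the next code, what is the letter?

Letter: O, N, M, L, K, J → I (letters move back 1 place in the alphabet).
Second component — each term is the sum of the two before it: 5, 7, 12, 19, 31, 50 → 81.

I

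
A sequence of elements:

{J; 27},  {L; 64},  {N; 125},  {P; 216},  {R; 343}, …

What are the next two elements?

Letter — letters move forward 2 places in the alphabet: J, L, N, P, R → T → V.
Second value: perfect cubes: 3³, 4³, 5³, …, so 27, 64, 125, 216, 343 → 512 → 729.
So the next two elements are {T; 512} and {V; 729}.

{T; 512}, {V; 729}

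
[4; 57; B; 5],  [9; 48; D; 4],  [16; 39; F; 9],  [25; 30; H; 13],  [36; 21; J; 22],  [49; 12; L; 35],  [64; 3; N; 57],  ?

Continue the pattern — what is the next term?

[81; -6; P; 92]

First component goes 4, 9, 16, 25, 36, 49, 64 → 81 (perfect squares: 2², 3², 4², …).
Second component: −9 each step; 57, 48, 39, 30, 21, 12, 3 → -6.
Letter: B, D, F, H, J, L, N → P (letters move forward 2 places in the alphabet).
Fourth component: each term is the sum of the two before it; 5, 4, 9, 13, 22, 35, 57 → 92.
Putting it together: [81; -6; P; 92].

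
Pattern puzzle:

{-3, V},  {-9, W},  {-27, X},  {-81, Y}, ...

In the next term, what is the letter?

Z

First component: -3, -9, -27, -81 → -243 (×3 each step).
Letter: letters move forward 1 place in the alphabet; V, W, X, Y → Z.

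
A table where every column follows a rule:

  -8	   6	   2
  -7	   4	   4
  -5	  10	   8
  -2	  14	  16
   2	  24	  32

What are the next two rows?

For the first component, differences are 1, 2, 3, … (increasing by 1 each time): -8, -7, -5, -2, 2 → 7 → 13.
For the second component, each term is the sum of the two before it: 6, 4, 10, 14, 24 → 38 → 62.
Third component goes 2, 4, 8, 16, 32 → 64 → 128 (×2 each step).
So the next two rows are 7  38  64 and 13  62  128.

7  38  64; 13  62  128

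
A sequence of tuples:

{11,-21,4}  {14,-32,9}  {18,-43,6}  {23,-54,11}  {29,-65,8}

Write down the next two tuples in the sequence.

{36,-76,13}, {44,-87,10}

First entry: differences are 3, 4, 5, … (increasing by 1 each time), so 11, 14, 18, 23, 29 → 36 → 44.
Second entry — −11 each step: -21, -32, -43, -54, -65 → -76 → -87.
Third entry goes 4, 9, 6, 11, 8 → 13 → 10 (alternating steps +5, −3, +5, −3, …).
Putting the parts together: {36,-76,13} and then {44,-87,10}.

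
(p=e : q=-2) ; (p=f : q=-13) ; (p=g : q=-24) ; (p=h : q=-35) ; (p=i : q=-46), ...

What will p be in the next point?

j

For the p, letters move forward 1 place in the alphabet: e, f, g, h, i → j.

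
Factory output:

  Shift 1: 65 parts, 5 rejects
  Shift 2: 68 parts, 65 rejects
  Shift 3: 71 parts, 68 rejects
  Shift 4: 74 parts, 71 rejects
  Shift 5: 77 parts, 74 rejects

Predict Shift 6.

Parts: +3 each step; 65, 68, 71, 74, 77 → 80.
For the rejects, always the previous value of the parts: 5, 65, 68, 71, 74 → 77.
Putting it together: 80 parts, 77 rejects.

80 parts, 77 rejects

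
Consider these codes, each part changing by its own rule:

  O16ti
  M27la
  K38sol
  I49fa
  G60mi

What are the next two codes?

Letter goes O, M, K, I, G → E → C (letters move back 2 places in the alphabet).
For the second component, +11 each step: 16, 27, 38, 49, 60 → 71 → 82.
For the note, runs backward through the solfège scale do→ti: ti, la, sol, fa, mi → re → do.
Putting the parts together: E71re and then C82do.

E71re, C82do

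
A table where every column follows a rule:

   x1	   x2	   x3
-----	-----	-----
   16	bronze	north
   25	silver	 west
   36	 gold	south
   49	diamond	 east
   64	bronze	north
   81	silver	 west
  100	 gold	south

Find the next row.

121  diamond  east

Column x1: perfect squares: 4², 5², 6², …, so 16, 25, 36, 49, 64, 81, 100 → 121.
Column x2: repeats bronze → silver → gold → diamond, so bronze, silver, gold, diamond, bronze, silver, gold → diamond.
Column x3: repeats north → west → south → east, so north, west, south, east, north, west, south → east.
So the next row is 121  diamond  east.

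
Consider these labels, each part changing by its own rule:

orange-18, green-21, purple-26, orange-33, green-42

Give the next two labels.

For the colour, repeats orange → green → purple: orange, green, purple, orange, green → purple → orange.
Second component — differences are 3, 5, 7, … (increasing by 2 each time): 18, 21, 26, 33, 42 → 53 → 66.
So the next two labels are purple-53 and orange-66.

purple-53 then orange-66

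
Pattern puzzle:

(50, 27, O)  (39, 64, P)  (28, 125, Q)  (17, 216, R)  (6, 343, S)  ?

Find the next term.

First value: 50, 39, 28, 17, 6 → -5 (−11 each step).
Second value goes 27, 64, 125, 216, 343 → 512 (perfect cubes: 3³, 4³, 5³, …).
For the letter, letters move forward 1 place in the alphabet: O, P, Q, R, S → T.
Combining the parts gives (-5, 512, T).

(-5, 512, T)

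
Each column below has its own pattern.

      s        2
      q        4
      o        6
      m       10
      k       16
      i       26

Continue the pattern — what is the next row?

g  42

Letter: s, q, o, m, k, i → g (letters move back 2 places in the alphabet).
Second component: each term is the sum of the two before it; 2, 4, 6, 10, 16, 26 → 42.
So the next row is g  42.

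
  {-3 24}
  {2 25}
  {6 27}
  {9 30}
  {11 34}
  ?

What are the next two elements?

{12 39}, {12 45}

First value: -3, 2, 6, 9, 11 → 12 → 12 (differences are 5, 4, 3, … (decreasing by 1 each time)).
Second value goes 24, 25, 27, 30, 34 → 39 → 45 (differences are 1, 2, 3, … (increasing by 1 each time)).
Putting the parts together: {12 39} and then {12 45}.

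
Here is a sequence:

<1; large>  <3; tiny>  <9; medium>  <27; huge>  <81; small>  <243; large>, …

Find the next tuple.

First coordinate: ×3 each step, so 1, 3, 9, 27, 81, 243 → 729.
Size goes large, tiny, medium, huge, small, large → tiny (repeats large → tiny → medium → huge → small).
Combining the parts gives <729; tiny>.

<729; tiny>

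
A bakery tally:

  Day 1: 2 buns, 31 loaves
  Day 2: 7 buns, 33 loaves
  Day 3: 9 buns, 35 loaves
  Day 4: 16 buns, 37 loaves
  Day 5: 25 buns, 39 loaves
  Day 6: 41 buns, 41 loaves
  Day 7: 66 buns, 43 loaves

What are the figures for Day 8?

107 buns, 45 loaves

Buns: each term is the sum of the two before it; 2, 7, 9, 16, 25, 41, 66 → 107.
Loaves goes 31, 33, 35, 37, 39, 41, 43 → 45 (+2 each step).
So the next line is 107 buns, 45 loaves.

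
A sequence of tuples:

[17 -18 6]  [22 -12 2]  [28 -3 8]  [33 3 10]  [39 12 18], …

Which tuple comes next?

First component: alternating steps +5, +6, +5, +6, …; 17, 22, 28, 33, 39 → 44.
Second component: -18, -12, -3, 3, 12 → 18 (alternating steps +6, +9, +6, +9, …).
Third component goes 6, 2, 8, 10, 18 → 28 (each term is the sum of the two before it).
So the next tuple is [44 18 28].

[44 18 28]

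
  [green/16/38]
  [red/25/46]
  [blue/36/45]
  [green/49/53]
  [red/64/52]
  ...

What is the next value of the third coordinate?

Third coordinate: alternating steps +8, −1, +8, −1, …, so 38, 46, 45, 53, 52 → 60.

60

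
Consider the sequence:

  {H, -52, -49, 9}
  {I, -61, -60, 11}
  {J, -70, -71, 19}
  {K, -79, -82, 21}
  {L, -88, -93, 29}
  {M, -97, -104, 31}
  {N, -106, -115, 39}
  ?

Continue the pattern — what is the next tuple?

{O, -115, -126, 41}

For the letter, letters move forward 1 place in the alphabet: H, I, J, K, L, M, N → O.
Second part goes -52, -61, -70, -79, -88, -97, -106 → -115 (−9 each step).
Third part: -49, -60, -71, -82, -93, -104, -115 → -126 (−11 each step).
Fourth part — alternating steps +2, +8, +2, +8, …: 9, 11, 19, 21, 29, 31, 39 → 41.
So the next tuple is {O, -115, -126, 41}.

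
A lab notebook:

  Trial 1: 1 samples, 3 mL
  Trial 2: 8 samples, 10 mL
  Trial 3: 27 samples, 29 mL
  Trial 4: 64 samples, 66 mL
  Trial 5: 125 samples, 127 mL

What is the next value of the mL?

218

For the samples, perfect cubes: 1³, 2³, 3³, …: 1, 8, 27, 64, 125 → 216.
For the mL, always 2 more than the samples: 3, 10, 29, 66, 127 → 218.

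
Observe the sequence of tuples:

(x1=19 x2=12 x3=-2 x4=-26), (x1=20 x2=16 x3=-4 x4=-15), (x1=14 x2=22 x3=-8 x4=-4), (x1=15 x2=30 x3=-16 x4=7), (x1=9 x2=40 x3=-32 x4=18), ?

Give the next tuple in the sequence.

X1 goes 19, 20, 14, 15, 9 → 10 (alternating steps +1, −6, +1, −6, …).
X2: 12, 16, 22, 30, 40 → 52 (differences are 4, 6, 8, … (increasing by 2 each time)).
X3 goes -2, -4, -8, -16, -32 → -64 (×2 each step).
X4: -26, -15, -4, 7, 18 → 29 (+11 each step).
Putting it together: (x1=10 x2=52 x3=-64 x4=29).

(x1=10 x2=52 x3=-64 x4=29)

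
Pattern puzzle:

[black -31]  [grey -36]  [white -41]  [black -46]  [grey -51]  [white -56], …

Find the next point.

[black -61]

Shade: repeats black → grey → white, so black, grey, white, black, grey, white → black.
For the second part, −5 each step: -31, -36, -41, -46, -51, -56 → -61.
Combining the parts gives [black -61].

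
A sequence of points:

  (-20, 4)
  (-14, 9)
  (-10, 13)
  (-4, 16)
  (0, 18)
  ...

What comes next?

For the first slot, alternating steps +6, +4, +6, +4, …: -20, -14, -10, -4, 0 → 6.
Second slot goes 4, 9, 13, 16, 18 → 19 (differences are 5, 4, 3, … (decreasing by 1 each time)).
Combining the parts gives (6, 19).

(6, 19)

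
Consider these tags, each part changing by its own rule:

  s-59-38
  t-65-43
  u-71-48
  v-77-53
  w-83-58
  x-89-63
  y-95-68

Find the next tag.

Letter: s, t, u, v, w, x, y → z (letters move forward 1 place in the alphabet).
Second component: +6 each step, so 59, 65, 71, 77, 83, 89, 95 → 101.
For the third component, +5 each step: 38, 43, 48, 53, 58, 63, 68 → 73.
Putting it together: z-101-73.

z-101-73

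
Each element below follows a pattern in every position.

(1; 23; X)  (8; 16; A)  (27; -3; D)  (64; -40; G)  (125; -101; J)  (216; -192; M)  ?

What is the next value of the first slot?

For the first slot, perfect cubes: 1³, 2³, 3³, …: 1, 8, 27, 64, 125, 216 → 343.

343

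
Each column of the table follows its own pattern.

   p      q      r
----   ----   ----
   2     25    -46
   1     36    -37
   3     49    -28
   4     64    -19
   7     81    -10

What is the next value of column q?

Column p: each term is the sum of the two before it, so 2, 1, 3, 4, 7 → 11.
Column q: perfect squares: 5², 6², 7², …, so 25, 36, 49, 64, 81 → 100.
Column r: +9 each step, so -46, -37, -28, -19, -10 → -1.

100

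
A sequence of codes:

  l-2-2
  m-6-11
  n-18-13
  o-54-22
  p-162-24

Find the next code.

Letter: l, m, n, o, p → q (letters move forward 1 place in the alphabet).
For the second component, ×3 each step: 2, 6, 18, 54, 162 → 486.
Third component goes 2, 11, 13, 22, 24 → 33 (alternating steps +9, +2, +9, +2, …).
So the next code is q-486-33.

q-486-33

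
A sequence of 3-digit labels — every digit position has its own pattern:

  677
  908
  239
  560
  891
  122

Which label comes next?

First digit: 6, 9, 2, 5, 8, 1 → 4 (+3 each step, mod 10).
Second digit: +3 each step, mod 10; 7, 0, 3, 6, 9, 2 → 5.
Third digit: +1 each step, mod 10; 7, 8, 9, 0, 1, 2 → 3.
Combining the parts gives 453.

453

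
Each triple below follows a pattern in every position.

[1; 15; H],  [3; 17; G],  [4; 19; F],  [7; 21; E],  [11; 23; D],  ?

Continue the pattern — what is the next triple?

For the first slot, each term is the sum of the two before it: 1, 3, 4, 7, 11 → 18.
Second slot: +2 each step, so 15, 17, 19, 21, 23 → 25.
Letter — letters move back 1 place in the alphabet: H, G, F, E, D → C.
Combining the parts gives [18; 25; C].

[18; 25; C]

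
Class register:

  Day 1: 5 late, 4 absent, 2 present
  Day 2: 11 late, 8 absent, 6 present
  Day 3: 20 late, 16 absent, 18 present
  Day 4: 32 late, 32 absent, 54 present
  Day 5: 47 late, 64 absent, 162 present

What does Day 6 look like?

Late: 5, 11, 20, 32, 47 → 65 (differences are 6, 9, 12, … (increasing by 3 each time)).
Absent: 4, 8, 16, 32, 64 → 128 (×2 each step).
Present goes 2, 6, 18, 54, 162 → 486 (×3 each step).
So the next line is 65 late, 128 absent, 486 present.

65 late, 128 absent, 486 present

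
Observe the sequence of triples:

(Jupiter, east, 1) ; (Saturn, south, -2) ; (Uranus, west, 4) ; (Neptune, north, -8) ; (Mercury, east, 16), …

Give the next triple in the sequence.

For the planet, runs through the planets Mercury→Neptune: Jupiter, Saturn, Uranus, Neptune, Mercury → Venus.
Direction: east, south, west, north, east → south (repeats east → south → west → north).
Third component: ×(-2) each step, so 1, -2, 4, -8, 16 → -32.
So the next triple is (Venus, south, -32).

(Venus, south, -32)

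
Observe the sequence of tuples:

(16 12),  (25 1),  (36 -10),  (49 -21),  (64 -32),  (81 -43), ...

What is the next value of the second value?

For the second value, −11 each step: 12, 1, -10, -21, -32, -43 → -54.

-54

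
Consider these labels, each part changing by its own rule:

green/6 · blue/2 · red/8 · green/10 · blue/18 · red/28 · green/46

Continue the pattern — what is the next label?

For the colour, repeats green → blue → red: green, blue, red, green, blue, red, green → blue.
Second component — each term is the sum of the two before it: 6, 2, 8, 10, 18, 28, 46 → 74.
Combining the parts gives blue/74.

blue/74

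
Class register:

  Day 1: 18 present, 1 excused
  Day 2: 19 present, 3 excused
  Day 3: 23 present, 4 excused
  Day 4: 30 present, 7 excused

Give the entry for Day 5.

Present goes 18, 19, 23, 30 → 40 (differences are 1, 4, 7, … (increasing by 3 each time)).
For the excused, each term is the sum of the two before it: 1, 3, 4, 7 → 11.
Putting it together: 40 present, 11 excused.

40 present, 11 excused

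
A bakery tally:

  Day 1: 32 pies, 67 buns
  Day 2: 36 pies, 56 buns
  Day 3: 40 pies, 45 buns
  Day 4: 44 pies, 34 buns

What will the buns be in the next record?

23

Buns: 67, 56, 45, 34 → 23 (−11 each step).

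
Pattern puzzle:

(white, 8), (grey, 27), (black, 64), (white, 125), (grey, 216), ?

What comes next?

(black, 343)

Shade: white, grey, black, white, grey → black (repeats white → grey → black).
For the second value, perfect cubes: 2³, 3³, 4³, …: 8, 27, 64, 125, 216 → 343.
So the next pair is (black, 343).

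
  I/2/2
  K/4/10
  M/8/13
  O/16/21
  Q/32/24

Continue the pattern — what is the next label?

S/64/32

Letter goes I, K, M, O, Q → S (letters move forward 2 places in the alphabet).
Second component — ×2 each step: 2, 4, 8, 16, 32 → 64.
For the third component, alternating steps +8, +3, +8, +3, …: 2, 10, 13, 21, 24 → 32.
So the next label is S/64/32.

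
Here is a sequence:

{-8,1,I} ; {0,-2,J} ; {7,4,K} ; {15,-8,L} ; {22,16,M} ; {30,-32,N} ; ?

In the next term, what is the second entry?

64

Second entry: 1, -2, 4, -8, 16, -32 → 64 (×(-2) each step).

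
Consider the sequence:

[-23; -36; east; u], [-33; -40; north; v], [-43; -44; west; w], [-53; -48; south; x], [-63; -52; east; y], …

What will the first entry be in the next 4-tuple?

-73

For the first entry, −10 each step: -23, -33, -43, -53, -63 → -73.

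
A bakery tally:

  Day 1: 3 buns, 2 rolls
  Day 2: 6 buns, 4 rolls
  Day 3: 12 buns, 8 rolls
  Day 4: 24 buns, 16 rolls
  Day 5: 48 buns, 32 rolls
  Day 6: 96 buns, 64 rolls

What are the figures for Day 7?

Buns goes 3, 6, 12, 24, 48, 96 → 192 (×2 each step).
For the rolls, ×2 each step: 2, 4, 8, 16, 32, 64 → 128.
So the next row is 192 buns, 128 rolls.

192 buns, 128 rolls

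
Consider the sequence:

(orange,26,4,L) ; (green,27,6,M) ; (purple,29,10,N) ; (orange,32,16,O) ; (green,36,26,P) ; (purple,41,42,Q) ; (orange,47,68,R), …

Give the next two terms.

Colour goes orange, green, purple, orange, green, purple, orange → green → purple (repeats orange → green → purple).
Second entry: differences are 1, 2, 3, … (increasing by 1 each time), so 26, 27, 29, 32, 36, 41, 47 → 54 → 62.
Third entry — each term is the sum of the two before it: 4, 6, 10, 16, 26, 42, 68 → 110 → 178.
Letter: L, M, N, O, P, Q, R → S → T (letters move forward 1 place in the alphabet).
So the next two terms are (green,54,110,S) and (purple,62,178,T).

(green,54,110,S), (purple,62,178,T)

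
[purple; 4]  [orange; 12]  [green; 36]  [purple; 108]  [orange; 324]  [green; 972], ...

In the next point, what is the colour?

purple

Colour: repeats purple → orange → green, so purple, orange, green, purple, orange, green → purple.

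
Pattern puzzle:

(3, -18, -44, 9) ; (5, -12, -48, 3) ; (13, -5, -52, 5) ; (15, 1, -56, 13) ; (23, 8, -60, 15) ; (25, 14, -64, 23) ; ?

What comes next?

First component goes 3, 5, 13, 15, 23, 25 → 33 (alternating steps +2, +8, +2, +8, …).
Second component: alternating steps +6, +7, +6, +7, …, so -18, -12, -5, 1, 8, 14 → 21.
Third component: −4 each step; -44, -48, -52, -56, -60, -64 → -68.
For the fourth component, always the previous value of the first component: 9, 3, 5, 13, 15, 23 → 25.
Putting it together: (33, 21, -68, 25).

(33, 21, -68, 25)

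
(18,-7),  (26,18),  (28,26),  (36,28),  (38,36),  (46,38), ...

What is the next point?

First component: alternating steps +8, +2, +8, +2, …; 18, 26, 28, 36, 38, 46 → 48.
For the second component, always the previous value of the first component: -7, 18, 26, 28, 36, 38 → 46.
So the next point is (48,46).

(48,46)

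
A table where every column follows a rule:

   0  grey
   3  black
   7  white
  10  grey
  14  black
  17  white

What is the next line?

First component: 0, 3, 7, 10, 14, 17 → 21 (alternating steps +3, +4, +3, +4, …).
For the shade, repeats grey → black → white: grey, black, white, grey, black, white → grey.
Combining the parts gives 21  grey.

21  grey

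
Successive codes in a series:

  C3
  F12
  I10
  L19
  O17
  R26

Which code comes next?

Letter: letters move forward 3 places in the alphabet, so C, F, I, L, O, R → U.
For the second component, alternating steps +9, −2, +9, −2, …: 3, 12, 10, 19, 17, 26 → 24.
Combining the parts gives U24.

U24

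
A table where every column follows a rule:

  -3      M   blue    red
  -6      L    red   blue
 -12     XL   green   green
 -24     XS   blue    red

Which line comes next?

-48  S  red  blue

First component: ×2 each step, so -3, -6, -12, -24 → -48.
Size: M, L, XL, XS → S (runs through clothing sizes XS→XL).
First colour: repeats blue → red → green, so blue, red, green, blue → red.
Second colour — repeats red → blue → green: red, blue, green, red → blue.
Putting it together: -48  S  red  blue.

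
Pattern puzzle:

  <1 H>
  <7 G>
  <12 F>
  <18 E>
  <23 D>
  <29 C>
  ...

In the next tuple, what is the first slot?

First slot — alternating steps +6, +5, +6, +5, …: 1, 7, 12, 18, 23, 29 → 34.

34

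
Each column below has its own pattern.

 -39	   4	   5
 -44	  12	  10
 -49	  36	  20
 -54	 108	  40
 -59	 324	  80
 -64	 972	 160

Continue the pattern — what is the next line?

First component: −5 each step, so -39, -44, -49, -54, -59, -64 → -69.
Second component: ×3 each step; 4, 12, 36, 108, 324, 972 → 2916.
Third component: ×2 each step, so 5, 10, 20, 40, 80, 160 → 320.
So the next line is -69  2916  320.

-69  2916  320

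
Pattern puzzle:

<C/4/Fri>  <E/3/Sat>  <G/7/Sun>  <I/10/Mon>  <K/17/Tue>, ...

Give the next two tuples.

<M/27/Wed>, <O/44/Thu>

Letter: letters move forward 2 places in the alphabet; C, E, G, I, K → M → O.
Second value: each term is the sum of the two before it; 4, 3, 7, 10, 17 → 27 → 44.
Day goes Fri, Sat, Sun, Mon, Tue → Wed → Thu (runs through the weekdays Mon→Sun).
So the next two tuples are <M/27/Wed> and <O/44/Thu>.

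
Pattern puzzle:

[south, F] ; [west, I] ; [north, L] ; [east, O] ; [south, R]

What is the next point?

Direction: repeats south → west → north → east; south, west, north, east, south → west.
Letter: F, I, L, O, R → U (letters move forward 3 places in the alphabet).
So the next point is [west, U].

[west, U]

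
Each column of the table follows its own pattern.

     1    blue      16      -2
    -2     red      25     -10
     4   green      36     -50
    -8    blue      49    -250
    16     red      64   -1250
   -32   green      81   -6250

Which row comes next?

For the first component, ×(-2) each step: 1, -2, 4, -8, 16, -32 → 64.
Colour goes blue, red, green, blue, red, green → blue (repeats blue → red → green).
Third component — perfect squares: 4², 5², 6², …: 16, 25, 36, 49, 64, 81 → 100.
For the fourth component, ×5 each step: -2, -10, -50, -250, -1250, -6250 → -31250.
Putting it together: 64  blue  100  -31250.

64  blue  100  -31250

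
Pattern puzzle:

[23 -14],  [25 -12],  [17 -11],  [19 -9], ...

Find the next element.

[11 -8]

First slot: 23, 25, 17, 19 → 11 (alternating steps +2, −8, +2, −8, …).
For the second slot, alternating steps +2, +1, +2, +1, …: -14, -12, -11, -9 → -8.
Putting it together: [11 -8].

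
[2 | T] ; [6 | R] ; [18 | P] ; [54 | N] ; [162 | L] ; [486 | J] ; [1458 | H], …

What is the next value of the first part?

First part — ×3 each step: 2, 6, 18, 54, 162, 486, 1458 → 4374.
Letter goes T, R, P, N, L, J, H → F (letters move back 2 places in the alphabet).

4374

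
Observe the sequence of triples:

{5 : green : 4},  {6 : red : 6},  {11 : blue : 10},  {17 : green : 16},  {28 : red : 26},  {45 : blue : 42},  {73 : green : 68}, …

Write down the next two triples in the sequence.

First slot: each term is the sum of the two before it, so 5, 6, 11, 17, 28, 45, 73 → 118 → 191.
Colour: repeats green → red → blue, so green, red, blue, green, red, blue, green → red → blue.
For the third slot, each term is the sum of the two before it: 4, 6, 10, 16, 26, 42, 68 → 110 → 178.
So the next two triples are {118 : red : 110} and {191 : blue : 178}.

{118 : red : 110}, {191 : blue : 178}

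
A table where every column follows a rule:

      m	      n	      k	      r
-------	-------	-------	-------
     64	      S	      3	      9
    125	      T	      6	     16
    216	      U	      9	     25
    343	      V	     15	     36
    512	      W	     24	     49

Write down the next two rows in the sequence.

729  X  39  64; 1000  Y  63  81

Column m: 64, 125, 216, 343, 512 → 729 → 1000 (perfect cubes: 4³, 5³, 6³, …).
Column n: letters move forward 1 place in the alphabet, so S, T, U, V, W → X → Y.
Column k goes 3, 6, 9, 15, 24 → 39 → 63 (each term is the sum of the two before it).
For the column r, perfect squares: 3², 4², 5², …: 9, 16, 25, 36, 49 → 64 → 81.
So the next two rows are 729  X  39  64 and 1000  Y  63  81.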